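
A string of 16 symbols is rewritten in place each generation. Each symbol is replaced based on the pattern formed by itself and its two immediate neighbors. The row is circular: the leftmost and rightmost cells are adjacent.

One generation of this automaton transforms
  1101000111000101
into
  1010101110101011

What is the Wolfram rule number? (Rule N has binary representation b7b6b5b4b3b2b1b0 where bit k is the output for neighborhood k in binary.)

position 0: 111 → 1  (bit 7 = 1)
position 1: 110 → 0  (bit 6 = 0)
position 2: 101 → 1  (bit 5 = 1)
position 4: 100 → 1  (bit 4 = 1)
position 7: 011 → 1  (bit 3 = 1)
position 3: 010 → 0  (bit 2 = 0)
position 6: 001 → 1  (bit 1 = 1)
position 5: 000 → 0  (bit 0 = 0)
bits b7..b0 = 10111010 = 186

186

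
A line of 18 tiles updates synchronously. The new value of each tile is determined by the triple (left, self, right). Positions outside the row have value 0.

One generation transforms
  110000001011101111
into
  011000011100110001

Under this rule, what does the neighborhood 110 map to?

1

At position 1 the neighborhood is 110; the next row has 1 there.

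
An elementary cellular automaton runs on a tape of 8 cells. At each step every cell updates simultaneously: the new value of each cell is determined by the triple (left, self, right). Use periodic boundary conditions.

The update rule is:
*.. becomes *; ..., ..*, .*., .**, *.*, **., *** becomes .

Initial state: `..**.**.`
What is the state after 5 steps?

.......*
*.......
.*......
..*.....
...*....

...*....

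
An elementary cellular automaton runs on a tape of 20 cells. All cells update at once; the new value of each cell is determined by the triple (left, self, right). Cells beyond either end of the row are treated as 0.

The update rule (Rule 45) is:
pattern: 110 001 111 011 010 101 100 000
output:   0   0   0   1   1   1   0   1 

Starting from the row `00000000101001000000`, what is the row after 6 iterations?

10101110101001100011

11111110111001011111
10000001100001110000
10111101001101000111
11100011001011010100
10001010001110111101
10101110101001100011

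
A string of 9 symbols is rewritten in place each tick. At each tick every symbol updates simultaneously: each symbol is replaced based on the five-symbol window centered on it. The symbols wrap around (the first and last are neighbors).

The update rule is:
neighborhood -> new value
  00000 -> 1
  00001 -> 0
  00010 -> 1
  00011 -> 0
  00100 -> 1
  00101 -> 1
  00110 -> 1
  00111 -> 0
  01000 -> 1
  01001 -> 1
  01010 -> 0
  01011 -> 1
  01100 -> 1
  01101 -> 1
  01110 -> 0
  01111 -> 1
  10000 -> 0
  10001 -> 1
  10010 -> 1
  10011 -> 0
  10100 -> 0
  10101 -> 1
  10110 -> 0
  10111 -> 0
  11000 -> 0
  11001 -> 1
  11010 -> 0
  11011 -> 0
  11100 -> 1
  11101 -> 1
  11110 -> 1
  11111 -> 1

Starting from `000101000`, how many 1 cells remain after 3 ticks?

tick 1: 101100101
tick 2: 100111110
tick 3: 010011110
count of 1: 5

5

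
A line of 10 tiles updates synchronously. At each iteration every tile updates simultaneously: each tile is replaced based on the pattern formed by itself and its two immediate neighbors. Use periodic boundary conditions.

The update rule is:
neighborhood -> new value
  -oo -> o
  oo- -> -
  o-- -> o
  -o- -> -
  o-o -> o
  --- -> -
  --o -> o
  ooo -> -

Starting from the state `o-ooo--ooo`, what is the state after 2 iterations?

-oo--ooo--
oo-ooo--o-

oo-ooo--o-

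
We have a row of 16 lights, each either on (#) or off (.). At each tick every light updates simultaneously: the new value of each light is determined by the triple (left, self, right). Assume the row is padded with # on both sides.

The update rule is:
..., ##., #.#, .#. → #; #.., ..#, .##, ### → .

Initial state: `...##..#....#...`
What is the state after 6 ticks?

##....#...#.#...

tick 1: .#..#..#.##.#.#.
tick 2: ##..#..##.######
tick 3: .#..#...##......
tick 4: ##..#.#..#.####.
tick 5: .#..###..##...##
tick 6: ##....#...#.#...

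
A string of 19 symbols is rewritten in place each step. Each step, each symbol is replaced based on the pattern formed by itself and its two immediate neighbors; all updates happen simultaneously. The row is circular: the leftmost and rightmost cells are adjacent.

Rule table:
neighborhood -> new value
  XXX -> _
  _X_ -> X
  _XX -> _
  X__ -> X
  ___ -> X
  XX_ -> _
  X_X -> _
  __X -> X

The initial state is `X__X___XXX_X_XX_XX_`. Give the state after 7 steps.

XXXXXXX____X_______
_______XXXXXXXXXXXX
XXXXXXX____________
_______XXXXXXXXXXXX  (repeats step 2; period 2)
step 7: XXXXXXX____________

XXXXXXX____________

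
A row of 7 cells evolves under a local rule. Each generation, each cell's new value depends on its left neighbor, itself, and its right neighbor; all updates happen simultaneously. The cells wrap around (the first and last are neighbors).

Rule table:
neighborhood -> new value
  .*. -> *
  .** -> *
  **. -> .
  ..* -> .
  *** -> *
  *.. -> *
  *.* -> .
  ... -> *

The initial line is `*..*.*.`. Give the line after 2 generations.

*..*.*.

**.*.*.
*..*.*.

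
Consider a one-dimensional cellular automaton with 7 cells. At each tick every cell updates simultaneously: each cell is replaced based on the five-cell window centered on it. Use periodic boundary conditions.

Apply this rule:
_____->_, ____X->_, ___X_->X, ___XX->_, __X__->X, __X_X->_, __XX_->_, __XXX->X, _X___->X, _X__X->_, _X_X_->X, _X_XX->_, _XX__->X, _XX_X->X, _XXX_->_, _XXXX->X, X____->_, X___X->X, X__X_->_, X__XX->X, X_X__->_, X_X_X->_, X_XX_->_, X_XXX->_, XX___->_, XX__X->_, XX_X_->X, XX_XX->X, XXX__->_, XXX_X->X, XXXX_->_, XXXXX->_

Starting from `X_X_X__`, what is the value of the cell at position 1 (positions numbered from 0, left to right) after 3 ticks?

X

_X_X___
X_X_X__  (repeats tick 0; period 2)
tick 3: _X_X___
position 1 holds X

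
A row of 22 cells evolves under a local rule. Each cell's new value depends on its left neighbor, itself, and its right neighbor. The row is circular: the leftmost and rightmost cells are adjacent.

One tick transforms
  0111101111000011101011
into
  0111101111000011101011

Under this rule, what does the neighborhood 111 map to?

At position 2 the neighborhood is 111; the next row has 1 there.

1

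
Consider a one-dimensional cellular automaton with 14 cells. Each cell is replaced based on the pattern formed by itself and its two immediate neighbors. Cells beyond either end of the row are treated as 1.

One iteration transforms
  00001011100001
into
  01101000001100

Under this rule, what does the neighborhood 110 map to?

At position 8 the neighborhood is 110; the next row has 0 there.

0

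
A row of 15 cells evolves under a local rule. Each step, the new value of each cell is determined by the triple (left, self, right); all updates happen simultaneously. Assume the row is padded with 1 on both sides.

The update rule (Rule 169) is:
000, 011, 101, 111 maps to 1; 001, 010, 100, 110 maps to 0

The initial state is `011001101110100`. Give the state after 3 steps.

110001011101000
100100111010010
000000110100001

000000110100001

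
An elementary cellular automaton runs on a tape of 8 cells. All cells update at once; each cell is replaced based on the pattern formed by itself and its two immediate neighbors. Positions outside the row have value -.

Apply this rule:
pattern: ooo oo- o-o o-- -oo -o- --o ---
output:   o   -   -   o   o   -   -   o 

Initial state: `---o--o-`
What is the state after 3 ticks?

---o--oo

oo--o--o
o-o--o--
---o--oo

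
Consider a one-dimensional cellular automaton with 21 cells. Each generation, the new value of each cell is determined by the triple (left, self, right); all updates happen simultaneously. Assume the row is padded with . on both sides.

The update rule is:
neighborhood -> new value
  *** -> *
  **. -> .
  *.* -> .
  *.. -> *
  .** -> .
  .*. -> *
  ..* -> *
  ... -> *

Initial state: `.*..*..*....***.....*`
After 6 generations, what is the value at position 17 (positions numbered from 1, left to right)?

*

************.*.******
.**********..*..****.
*.********.*****.**.*
*..******...***.....*
***.****.***.*.******
.*...**...*..*..****.
position 17 holds *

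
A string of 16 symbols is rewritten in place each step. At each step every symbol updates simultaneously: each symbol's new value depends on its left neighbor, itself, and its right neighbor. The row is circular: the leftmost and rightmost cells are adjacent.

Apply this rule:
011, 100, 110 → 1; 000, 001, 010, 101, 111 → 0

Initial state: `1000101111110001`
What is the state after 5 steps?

step 1: 1100001000011001
step 2: 0110000100011101
step 3: 0111000010010100
step 4: 0101100001000010
step 5: 0001110000100001

0001110000100001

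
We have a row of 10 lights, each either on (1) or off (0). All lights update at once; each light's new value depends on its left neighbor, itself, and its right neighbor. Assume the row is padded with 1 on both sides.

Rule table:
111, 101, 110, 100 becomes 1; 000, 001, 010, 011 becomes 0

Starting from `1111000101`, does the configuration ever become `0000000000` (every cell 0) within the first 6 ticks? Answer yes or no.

1111100010
1111110001
1111111000
1111111100
1111111110
1111111111
tick 6 is 1111111111, still not uniform 0

no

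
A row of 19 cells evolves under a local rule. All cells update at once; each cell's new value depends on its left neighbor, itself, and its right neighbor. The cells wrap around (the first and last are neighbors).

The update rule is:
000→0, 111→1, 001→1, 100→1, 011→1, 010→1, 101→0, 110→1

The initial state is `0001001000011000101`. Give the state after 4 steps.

1011111111111101101

step 1: 1011111100111101101
step 2: 1011111111111101101
step 3: 1011111111111101101  (fixed point — unchanged through step 4)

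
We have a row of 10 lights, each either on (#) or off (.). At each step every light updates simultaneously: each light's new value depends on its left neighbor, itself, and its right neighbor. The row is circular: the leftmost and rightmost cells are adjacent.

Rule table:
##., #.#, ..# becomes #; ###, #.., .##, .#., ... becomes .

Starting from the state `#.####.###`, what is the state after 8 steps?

step 1: ##...##...
step 2: .#..#.#..#
step 3: #..#.#..#.
step 4: ..#.#..#.#
step 5: .#.#..#.#.
step 6: #.#..#.#..
step 7: .#..#.#..#  (repeats step 2; period 5)
step 8: #..#.#..#.

#..#.#..#.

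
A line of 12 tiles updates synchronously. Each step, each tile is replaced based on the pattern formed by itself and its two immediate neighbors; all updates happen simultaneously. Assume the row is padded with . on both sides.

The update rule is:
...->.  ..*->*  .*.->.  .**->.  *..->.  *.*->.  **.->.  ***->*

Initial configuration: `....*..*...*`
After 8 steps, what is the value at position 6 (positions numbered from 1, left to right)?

.

step 1: ...*..*...*.
step 2: ..*..*...*..
step 3: .*..*...*...
step 4: *..*...*....
step 5: ..*...*.....
step 6: .*...*......
step 7: *...*.......
step 8: ...*........
position 6 holds .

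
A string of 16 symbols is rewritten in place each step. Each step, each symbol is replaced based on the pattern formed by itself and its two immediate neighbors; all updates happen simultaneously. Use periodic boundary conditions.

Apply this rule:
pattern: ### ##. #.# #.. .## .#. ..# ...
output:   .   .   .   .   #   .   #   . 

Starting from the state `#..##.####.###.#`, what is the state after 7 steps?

#....#...#..##..

..##..#....#...#
.##..#....#...#.
##..#....#...#..
#..#....#...#..#
..#....#...#..##
.#....#...#..##.
#....#...#..##..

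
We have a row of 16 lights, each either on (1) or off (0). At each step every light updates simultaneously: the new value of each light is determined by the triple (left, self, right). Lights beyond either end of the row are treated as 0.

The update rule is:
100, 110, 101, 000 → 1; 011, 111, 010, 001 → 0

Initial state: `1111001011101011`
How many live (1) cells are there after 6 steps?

step 1: 0001100100110101
step 2: 1100110010011010
step 3: 0110011001001101
step 4: 0011001100100110
step 5: 1001100110010011
step 6: 0100110011001001
count of 1: 7

7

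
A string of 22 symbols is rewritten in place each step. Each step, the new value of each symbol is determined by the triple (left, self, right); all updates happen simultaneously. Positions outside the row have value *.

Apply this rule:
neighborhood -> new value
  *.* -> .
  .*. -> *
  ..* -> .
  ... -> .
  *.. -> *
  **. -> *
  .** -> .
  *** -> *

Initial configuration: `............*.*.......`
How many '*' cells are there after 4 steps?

*...........*.**......
**..........*..**.....
***.........**..**....
****.........**..**...
count of *: 8

8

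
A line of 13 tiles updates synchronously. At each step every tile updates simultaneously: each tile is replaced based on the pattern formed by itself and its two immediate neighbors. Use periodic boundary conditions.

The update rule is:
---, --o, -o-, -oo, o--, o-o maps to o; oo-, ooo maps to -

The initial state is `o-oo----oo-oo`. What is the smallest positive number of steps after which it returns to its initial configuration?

26

step 1: -oo-ooooo-oo-
step 2: oo-oo----oo-o
step 3: --oo-ooooo-oo
step 4: ooo-oo----oo-
step 5: o--oo-ooooo-o
step 6: -ooo-oo----oo
step 7: oo--oo-ooooo-
step 8: o-ooo-oo----o
step 9: -oo--oo-ooooo
step 10: oo-ooo-oo----
step 11: o-oo--oo-oooo
step 12: -oo-ooo-oo---
step 13: oo-oo--oo-ooo
step 14: --oo-ooo-oo--
step 15: ooo-oo--oo-oo
step 16: ---oo-ooo-oo-
step 17: oooo-oo--oo-o
step 18: ----oo-ooo-oo
step 19: ooooo-oo--oo-
step 20: o----oo-ooo-o
step 21: -ooooo-oo--oo
step 22: oo----oo-ooo-
step 23: o-ooooo-oo--o
step 24: -oo----oo-ooo
step 25: oo-ooooo-oo--
step 26: o-oo----oo-oo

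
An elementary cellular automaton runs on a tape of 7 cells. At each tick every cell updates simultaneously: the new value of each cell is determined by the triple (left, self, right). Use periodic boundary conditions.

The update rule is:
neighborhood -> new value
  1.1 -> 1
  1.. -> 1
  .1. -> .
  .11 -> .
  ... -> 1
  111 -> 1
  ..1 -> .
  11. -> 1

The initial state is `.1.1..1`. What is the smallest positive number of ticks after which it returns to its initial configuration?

7

tick 1: 1.1.1..
tick 2: .1.1.1.
tick 3: ..1.1.1
tick 4: 1..1.1.
tick 5: .1..1.1
tick 6: 1.1..1.
tick 7: .1.1..1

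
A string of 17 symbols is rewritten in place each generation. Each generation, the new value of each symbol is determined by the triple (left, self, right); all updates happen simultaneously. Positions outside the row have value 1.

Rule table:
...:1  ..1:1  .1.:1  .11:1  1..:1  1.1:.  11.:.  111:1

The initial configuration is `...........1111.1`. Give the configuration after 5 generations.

1111111111..11111

11111111111111..1
1111111111111.111
111111111111..111
11111111111.11111
1111111111..11111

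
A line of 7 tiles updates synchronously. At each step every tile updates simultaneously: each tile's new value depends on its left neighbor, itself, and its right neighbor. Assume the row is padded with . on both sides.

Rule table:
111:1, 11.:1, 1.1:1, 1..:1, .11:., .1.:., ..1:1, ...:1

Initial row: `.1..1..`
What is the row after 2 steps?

step 1: 1.11.11
step 2: .1.11.1

.1.11.1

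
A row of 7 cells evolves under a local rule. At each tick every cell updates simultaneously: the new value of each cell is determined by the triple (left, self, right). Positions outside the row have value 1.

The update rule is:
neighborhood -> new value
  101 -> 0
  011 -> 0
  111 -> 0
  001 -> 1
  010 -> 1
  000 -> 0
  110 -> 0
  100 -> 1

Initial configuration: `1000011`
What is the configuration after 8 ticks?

1000001

0100100
0111111
0000000
1000001
0100010
0110110
0000000  (repeats tick 3; period 4)
tick 8: 1000001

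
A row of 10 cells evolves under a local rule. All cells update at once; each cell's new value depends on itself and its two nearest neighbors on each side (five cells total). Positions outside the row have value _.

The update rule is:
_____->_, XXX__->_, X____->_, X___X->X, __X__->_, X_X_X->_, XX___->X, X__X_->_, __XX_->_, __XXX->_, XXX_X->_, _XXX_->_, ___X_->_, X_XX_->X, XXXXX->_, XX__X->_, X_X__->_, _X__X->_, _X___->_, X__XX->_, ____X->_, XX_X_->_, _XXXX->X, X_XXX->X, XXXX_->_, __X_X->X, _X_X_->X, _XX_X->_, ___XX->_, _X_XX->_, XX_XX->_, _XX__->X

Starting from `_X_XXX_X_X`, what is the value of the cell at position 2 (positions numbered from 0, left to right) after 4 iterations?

_

iteration 1: _X_X____X_
iteration 2: _XX_______
iteration 3: __XX______
iteration 4: ___XX_____
position 2 holds _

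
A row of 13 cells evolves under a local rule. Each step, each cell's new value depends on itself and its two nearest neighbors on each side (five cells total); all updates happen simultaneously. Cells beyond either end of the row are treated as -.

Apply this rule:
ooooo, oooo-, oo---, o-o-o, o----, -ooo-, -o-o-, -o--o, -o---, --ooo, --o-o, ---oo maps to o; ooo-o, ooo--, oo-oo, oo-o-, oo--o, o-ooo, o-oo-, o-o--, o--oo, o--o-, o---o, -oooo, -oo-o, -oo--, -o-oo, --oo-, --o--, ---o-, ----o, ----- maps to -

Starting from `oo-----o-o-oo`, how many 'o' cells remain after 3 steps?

4

--oo---ooo---
-o--o-ooo-oo-
--o-o--o----o
count of o: 4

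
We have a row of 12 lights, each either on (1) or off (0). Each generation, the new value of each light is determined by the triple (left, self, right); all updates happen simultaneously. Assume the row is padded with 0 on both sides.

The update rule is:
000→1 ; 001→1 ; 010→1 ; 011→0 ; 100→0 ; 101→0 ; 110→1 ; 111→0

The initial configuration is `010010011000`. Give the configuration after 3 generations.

110110101011

110110101011
010010101001
110110101011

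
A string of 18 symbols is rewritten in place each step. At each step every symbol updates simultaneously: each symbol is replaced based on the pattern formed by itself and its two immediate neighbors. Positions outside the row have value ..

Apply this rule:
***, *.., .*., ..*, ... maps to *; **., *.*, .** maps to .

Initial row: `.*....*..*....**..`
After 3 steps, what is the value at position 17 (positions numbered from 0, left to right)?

**************..**
.************.**..
*.**********....**
position 17 holds *

*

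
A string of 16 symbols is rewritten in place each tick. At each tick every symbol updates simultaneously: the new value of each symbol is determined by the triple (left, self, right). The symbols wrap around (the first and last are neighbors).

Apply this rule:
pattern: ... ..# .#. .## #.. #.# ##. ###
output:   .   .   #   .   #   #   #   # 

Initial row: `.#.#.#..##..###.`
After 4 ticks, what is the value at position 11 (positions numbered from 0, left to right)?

.

.######..##..###
#.######..##..##
##.######..##..#
###.######..##..
position 11 holds .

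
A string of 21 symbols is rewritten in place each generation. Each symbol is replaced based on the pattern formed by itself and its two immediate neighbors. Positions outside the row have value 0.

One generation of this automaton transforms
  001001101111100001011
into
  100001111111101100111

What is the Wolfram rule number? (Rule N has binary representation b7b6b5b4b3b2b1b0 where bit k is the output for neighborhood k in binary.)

position 9: 111 → 1  (bit 7 = 1)
position 6: 110 → 1  (bit 6 = 1)
position 7: 101 → 1  (bit 5 = 1)
position 3: 100 → 0  (bit 4 = 0)
position 5: 011 → 1  (bit 3 = 1)
position 2: 010 → 0  (bit 2 = 0)
position 1: 001 → 0  (bit 1 = 0)
position 0: 000 → 1  (bit 0 = 1)
bits b7..b0 = 11101001 = 233

233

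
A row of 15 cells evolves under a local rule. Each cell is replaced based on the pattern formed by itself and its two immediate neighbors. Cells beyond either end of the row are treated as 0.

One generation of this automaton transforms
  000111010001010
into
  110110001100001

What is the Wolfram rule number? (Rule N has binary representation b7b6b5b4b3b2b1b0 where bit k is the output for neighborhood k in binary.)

153

position 4: 111 → 1  (bit 7 = 1)
position 5: 110 → 0  (bit 6 = 0)
position 6: 101 → 0  (bit 5 = 0)
position 8: 100 → 1  (bit 4 = 1)
position 3: 011 → 1  (bit 3 = 1)
position 7: 010 → 0  (bit 2 = 0)
position 2: 001 → 0  (bit 1 = 0)
position 0: 000 → 1  (bit 0 = 1)
bits b7..b0 = 10011001 = 153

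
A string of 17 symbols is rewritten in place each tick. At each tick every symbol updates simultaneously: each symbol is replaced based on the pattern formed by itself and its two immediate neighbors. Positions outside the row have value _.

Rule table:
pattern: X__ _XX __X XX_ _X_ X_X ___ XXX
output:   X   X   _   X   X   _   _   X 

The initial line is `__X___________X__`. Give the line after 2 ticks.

__XX__________XX_
__XXX_________XXX

__XXX_________XXX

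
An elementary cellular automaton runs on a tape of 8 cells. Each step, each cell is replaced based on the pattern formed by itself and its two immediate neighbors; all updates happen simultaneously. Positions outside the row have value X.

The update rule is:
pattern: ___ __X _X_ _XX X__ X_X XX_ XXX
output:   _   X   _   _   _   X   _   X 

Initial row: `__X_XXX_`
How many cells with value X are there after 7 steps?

4

_X_X_X_X
X_X_X_X_
_X_X_X_X  (repeats step 1; period 2)
step 7: _X_X_X_X
count of X: 4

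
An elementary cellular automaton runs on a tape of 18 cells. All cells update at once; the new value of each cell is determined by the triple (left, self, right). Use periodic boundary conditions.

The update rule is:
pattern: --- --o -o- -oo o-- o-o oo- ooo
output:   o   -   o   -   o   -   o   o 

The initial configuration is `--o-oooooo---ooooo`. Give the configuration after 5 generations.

ooo--oo--ooooooo--

o-o--ooooooo--oooo
o-oo--ooooooo--ooo
o--oo--ooooooo--oo
oo--oo--ooooooo--o
ooo--oo--ooooooo--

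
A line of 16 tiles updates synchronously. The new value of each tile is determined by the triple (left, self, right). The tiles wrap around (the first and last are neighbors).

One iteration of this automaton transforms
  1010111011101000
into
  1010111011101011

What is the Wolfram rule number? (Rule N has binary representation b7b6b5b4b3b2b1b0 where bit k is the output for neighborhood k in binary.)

position 5: 111 → 1  (bit 7 = 1)
position 6: 110 → 1  (bit 6 = 1)
position 1: 101 → 0  (bit 5 = 0)
position 13: 100 → 0  (bit 4 = 0)
position 4: 011 → 1  (bit 3 = 1)
position 0: 010 → 1  (bit 2 = 1)
position 15: 001 → 1  (bit 1 = 1)
position 14: 000 → 1  (bit 0 = 1)
bits b7..b0 = 11001111 = 207

207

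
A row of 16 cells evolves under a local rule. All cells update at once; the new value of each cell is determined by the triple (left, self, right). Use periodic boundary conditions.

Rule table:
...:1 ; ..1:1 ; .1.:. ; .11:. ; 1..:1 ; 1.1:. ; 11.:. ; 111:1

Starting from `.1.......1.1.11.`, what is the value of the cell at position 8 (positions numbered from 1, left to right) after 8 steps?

step 1: 1.1111111......1
step 2: ...11111.111111.
step 3: 111.111...1111.1
step 4: 11...1.111.11...
step 5: ..111...1....111
step 6: 11.1.111.1111.1.
step 7: ......1...11....
step 8: 111111.111..1111
position 8 holds 1

1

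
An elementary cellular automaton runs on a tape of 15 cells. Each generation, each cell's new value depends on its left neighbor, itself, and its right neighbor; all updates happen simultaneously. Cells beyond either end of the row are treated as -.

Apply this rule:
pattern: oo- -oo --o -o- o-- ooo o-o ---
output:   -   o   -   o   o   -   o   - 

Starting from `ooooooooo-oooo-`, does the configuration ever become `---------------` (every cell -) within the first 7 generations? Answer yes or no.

o--------oo---o
oo-------o-o--o
o-o------oooo-o
oooo-----o---oo
o---o----oo--o-
oo--oo---o-o-oo
o-o-o-o--ooooo-
generation 7 is o-o-o-o--ooooo-, still not uniform -

no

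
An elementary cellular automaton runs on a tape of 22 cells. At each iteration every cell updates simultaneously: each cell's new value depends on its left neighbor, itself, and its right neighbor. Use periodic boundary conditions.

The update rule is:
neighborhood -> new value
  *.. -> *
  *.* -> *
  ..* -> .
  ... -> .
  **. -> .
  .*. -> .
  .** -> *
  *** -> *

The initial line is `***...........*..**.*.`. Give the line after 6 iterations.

*.*.*.*.*.........*.*.

**.*...........*.*.*.*
*.*.*...........*.*.**
.*.*.*...........*.***
*.*.*.*...........***.
.*.*.*.*..........**.*
*.*.*.*.*.........*.*.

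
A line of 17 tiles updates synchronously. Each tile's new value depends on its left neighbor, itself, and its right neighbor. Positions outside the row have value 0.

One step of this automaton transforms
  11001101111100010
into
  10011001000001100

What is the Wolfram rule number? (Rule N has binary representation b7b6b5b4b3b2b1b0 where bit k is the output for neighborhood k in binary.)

position 8: 111 → 0  (bit 7 = 0)
position 1: 110 → 0  (bit 6 = 0)
position 6: 101 → 0  (bit 5 = 0)
position 2: 100 → 0  (bit 4 = 0)
position 0: 011 → 1  (bit 3 = 1)
position 15: 010 → 0  (bit 2 = 0)
position 3: 001 → 1  (bit 1 = 1)
position 13: 000 → 1  (bit 0 = 1)
bits b7..b0 = 00001011 = 11

11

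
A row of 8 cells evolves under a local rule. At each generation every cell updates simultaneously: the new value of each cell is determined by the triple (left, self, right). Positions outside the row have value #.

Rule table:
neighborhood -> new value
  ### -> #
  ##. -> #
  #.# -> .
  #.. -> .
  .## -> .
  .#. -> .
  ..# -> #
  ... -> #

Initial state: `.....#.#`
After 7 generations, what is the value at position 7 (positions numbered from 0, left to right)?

#

.####...
..###.##
.#.##..#
....#.#.
.###....
..##.###
.#.#..##
position 7 holds #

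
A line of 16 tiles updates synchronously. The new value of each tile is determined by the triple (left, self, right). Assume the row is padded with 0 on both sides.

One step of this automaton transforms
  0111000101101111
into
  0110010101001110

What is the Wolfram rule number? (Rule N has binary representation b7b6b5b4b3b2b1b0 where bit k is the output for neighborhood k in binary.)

141

position 2: 111 → 1  (bit 7 = 1)
position 3: 110 → 0  (bit 6 = 0)
position 8: 101 → 0  (bit 5 = 0)
position 4: 100 → 0  (bit 4 = 0)
position 1: 011 → 1  (bit 3 = 1)
position 7: 010 → 1  (bit 2 = 1)
position 0: 001 → 0  (bit 1 = 0)
position 5: 000 → 1  (bit 0 = 1)
bits b7..b0 = 10001101 = 141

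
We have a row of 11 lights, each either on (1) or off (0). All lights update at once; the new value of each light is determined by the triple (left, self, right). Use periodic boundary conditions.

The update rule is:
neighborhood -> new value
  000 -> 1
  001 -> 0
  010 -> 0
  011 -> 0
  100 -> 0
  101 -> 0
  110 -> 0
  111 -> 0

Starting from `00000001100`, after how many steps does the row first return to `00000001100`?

2

11111100001
00000001100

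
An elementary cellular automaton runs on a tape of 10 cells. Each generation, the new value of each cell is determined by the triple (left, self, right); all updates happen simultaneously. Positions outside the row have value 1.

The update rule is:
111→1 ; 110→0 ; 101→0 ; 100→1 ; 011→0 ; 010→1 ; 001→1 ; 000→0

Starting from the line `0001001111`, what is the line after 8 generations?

0111110010

1011110111
0001100011
1010010101
0011110100
1101100111
1000011011
0100100001
0111110010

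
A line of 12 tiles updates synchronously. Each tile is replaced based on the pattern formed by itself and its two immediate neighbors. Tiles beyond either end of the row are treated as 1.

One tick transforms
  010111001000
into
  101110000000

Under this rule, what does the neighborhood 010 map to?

0

At position 1 the neighborhood is 010; the next row has 0 there.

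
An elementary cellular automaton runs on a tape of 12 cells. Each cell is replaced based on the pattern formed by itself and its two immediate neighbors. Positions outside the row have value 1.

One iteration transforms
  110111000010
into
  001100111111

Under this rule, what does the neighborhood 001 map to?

1

At position 9 the neighborhood is 001; the next row has 1 there.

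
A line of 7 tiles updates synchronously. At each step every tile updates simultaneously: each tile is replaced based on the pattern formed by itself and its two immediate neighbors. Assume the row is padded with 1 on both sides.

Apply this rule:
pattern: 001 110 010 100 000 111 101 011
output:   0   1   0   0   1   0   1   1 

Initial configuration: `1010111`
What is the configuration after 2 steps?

0111100

step 1: 1101100
step 2: 0111100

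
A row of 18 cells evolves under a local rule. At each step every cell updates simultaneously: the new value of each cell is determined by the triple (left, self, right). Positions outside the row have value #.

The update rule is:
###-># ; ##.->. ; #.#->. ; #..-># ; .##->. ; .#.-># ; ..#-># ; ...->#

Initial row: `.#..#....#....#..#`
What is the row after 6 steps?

.################.
..##############..
##.############.##
#...##########...#
.###.########.###.
..#...######...#..

..#...######...#..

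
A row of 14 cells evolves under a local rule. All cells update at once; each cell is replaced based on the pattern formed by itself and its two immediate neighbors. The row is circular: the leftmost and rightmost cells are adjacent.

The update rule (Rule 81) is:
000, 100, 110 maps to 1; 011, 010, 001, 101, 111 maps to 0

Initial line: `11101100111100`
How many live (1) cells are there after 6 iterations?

8

00100110000110
10010011110011
11001000011000
01100111001110
00110001100011
10011100111001
count of 1: 8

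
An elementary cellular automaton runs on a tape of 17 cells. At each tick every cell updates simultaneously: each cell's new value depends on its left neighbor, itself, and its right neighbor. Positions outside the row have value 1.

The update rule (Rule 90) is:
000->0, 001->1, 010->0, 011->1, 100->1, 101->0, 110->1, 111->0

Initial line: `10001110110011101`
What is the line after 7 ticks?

10100100100010010

tick 1: 11011010111110101
tick 2: 01011000100010001
tick 3: 00011101010101011
tick 4: 10110100000000010
tick 5: 10110010000000100
tick 6: 10111101000001011
tick 7: 10100100100010010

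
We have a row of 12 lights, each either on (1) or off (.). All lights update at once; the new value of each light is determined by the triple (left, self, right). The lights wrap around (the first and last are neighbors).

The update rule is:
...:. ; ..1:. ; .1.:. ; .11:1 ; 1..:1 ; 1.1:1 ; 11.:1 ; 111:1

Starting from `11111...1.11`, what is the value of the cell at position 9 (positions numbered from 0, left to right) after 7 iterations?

111111...111
1111111..111
11111111.111
111111111111
111111111111  (fixed point — unchanged through iteration 7)
position 9 holds 1

1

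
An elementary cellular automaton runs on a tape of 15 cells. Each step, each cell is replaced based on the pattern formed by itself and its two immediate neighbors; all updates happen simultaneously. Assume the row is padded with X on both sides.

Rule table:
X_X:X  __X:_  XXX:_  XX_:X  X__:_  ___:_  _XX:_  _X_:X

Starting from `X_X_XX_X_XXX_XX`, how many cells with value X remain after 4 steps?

XXXX_XXXX__XX__
___XX___X___X__
____X___X___X__
____X___X___X__
count of X: 3

3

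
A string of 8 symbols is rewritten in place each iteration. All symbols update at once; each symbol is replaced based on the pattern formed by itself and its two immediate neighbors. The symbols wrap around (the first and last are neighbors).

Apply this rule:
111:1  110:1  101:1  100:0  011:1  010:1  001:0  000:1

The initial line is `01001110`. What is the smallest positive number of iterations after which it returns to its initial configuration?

01001110

1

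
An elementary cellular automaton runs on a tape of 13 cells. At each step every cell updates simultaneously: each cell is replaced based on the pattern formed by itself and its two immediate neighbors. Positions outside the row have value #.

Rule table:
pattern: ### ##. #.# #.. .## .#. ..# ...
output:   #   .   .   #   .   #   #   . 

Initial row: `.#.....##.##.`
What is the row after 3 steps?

#.##..#.#..#.

step 1: .##...#......
step 2: ...#.###....#
step 3: #.##..#.#..#.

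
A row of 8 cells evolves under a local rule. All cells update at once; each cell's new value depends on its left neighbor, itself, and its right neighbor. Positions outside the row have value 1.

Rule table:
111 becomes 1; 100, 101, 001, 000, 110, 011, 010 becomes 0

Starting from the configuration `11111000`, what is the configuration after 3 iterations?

iteration 1: 11110000
iteration 2: 11100000
iteration 3: 11000000

11000000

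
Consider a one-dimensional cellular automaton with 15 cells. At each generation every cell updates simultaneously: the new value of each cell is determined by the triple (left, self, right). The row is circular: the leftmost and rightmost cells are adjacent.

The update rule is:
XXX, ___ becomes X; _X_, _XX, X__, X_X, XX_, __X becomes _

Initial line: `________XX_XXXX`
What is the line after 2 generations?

_XXXXXX_____XX_
__XXXX__XXX____

__XXXX__XXX____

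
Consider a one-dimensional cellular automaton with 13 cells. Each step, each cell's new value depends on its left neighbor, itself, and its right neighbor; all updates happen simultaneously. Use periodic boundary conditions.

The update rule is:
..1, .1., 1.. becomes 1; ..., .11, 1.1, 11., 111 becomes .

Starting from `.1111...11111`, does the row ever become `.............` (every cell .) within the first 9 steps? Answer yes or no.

yes

.....1.1.....
....11.11....
...1.....1...
..111...111..
.1...1.1...1.
111.11.11.111
.............
all cells are . at step 7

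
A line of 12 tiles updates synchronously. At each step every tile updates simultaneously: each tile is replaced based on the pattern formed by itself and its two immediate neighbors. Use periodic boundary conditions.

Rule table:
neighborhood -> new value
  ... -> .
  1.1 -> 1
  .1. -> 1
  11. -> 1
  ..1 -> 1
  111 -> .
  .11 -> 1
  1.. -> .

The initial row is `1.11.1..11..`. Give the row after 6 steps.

.111..11.111

111111.111.1
.....111.111
....11.111.1
...11111.111
..11...111.1
.111..11.111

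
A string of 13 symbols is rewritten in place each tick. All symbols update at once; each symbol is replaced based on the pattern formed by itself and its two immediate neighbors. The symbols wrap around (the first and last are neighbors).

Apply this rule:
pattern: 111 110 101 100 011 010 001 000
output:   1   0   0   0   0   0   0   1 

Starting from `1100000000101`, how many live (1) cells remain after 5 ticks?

6

1001111110000
0000111100110
1110011000000
0100000011110
0001111001100
count of 1: 6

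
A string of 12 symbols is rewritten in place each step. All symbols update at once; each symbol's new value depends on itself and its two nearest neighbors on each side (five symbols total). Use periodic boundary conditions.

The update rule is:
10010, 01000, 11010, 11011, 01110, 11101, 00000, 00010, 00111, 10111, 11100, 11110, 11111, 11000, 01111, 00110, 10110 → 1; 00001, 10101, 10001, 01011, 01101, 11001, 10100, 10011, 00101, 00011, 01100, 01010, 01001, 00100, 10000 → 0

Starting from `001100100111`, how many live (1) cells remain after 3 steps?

001001000111
010010100111
100100000111
count of 1: 5

5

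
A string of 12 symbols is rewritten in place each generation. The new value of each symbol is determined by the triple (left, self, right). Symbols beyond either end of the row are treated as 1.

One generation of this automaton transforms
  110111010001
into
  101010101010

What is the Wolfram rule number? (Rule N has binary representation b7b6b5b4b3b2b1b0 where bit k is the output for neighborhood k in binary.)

178

position 0: 111 → 1  (bit 7 = 1)
position 1: 110 → 0  (bit 6 = 0)
position 2: 101 → 1  (bit 5 = 1)
position 8: 100 → 1  (bit 4 = 1)
position 3: 011 → 0  (bit 3 = 0)
position 7: 010 → 0  (bit 2 = 0)
position 10: 001 → 1  (bit 1 = 1)
position 9: 000 → 0  (bit 0 = 0)
bits b7..b0 = 10110010 = 178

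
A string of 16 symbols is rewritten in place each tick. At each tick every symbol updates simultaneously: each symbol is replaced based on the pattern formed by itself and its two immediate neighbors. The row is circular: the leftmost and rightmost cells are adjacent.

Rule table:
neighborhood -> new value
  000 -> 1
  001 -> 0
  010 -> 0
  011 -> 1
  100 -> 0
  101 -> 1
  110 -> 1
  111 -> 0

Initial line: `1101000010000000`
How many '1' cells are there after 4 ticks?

8

1110011000111110
1010011010100011
1100011101001010
1101010110000101
count of 1: 8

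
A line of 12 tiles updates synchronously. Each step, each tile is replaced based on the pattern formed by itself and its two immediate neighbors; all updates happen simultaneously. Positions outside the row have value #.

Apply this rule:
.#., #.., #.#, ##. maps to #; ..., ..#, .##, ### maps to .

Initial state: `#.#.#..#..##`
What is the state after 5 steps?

.##.....##..

######.##...
.....##.##..
#.....##.##.
##.....##.##
.##.....##..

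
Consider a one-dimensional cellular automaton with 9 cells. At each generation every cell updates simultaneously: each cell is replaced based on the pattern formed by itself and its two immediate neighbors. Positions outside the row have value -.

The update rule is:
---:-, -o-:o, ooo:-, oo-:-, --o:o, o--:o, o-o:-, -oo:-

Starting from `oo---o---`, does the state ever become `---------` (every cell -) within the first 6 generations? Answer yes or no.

generation 1: --o-ooo--
generation 2: -oo----o-
generation 3: o--o--ooo
generation 4: oooooo---
generation 5: ------o--
generation 6: -----ooo-
generation 6 is -----ooo-, still not uniform -

no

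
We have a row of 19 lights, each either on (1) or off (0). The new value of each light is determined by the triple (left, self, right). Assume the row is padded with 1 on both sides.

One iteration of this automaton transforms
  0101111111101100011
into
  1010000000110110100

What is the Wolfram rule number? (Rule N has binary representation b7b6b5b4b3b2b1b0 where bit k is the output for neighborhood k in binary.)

position 4: 111 → 0  (bit 7 = 0)
position 10: 110 → 1  (bit 6 = 1)
position 0: 101 → 1  (bit 5 = 1)
position 14: 100 → 1  (bit 4 = 1)
position 3: 011 → 0  (bit 3 = 0)
position 1: 010 → 0  (bit 2 = 0)
position 16: 001 → 1  (bit 1 = 1)
position 15: 000 → 0  (bit 0 = 0)
bits b7..b0 = 01110010 = 114

114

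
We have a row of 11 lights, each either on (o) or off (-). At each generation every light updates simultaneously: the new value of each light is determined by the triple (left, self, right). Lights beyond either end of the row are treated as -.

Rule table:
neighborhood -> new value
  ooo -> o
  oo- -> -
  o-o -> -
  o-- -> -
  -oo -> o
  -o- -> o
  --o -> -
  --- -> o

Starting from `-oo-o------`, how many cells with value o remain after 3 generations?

generation 1: -o--o-ooooo
generation 2: -o--o-oooo-
generation 3: -o--o-ooo--
count of o: 5

5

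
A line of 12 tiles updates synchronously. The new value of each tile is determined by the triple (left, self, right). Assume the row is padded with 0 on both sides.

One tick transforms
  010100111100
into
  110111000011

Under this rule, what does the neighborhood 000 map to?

1

At position 11 the neighborhood is 000; the next row has 1 there.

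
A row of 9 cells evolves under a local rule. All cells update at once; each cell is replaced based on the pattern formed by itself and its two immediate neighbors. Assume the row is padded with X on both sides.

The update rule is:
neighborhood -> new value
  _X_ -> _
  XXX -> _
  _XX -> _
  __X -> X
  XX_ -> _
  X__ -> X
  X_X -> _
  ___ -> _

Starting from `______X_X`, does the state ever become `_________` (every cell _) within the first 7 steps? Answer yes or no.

step 1: X____X___
step 2: _X__X_X_X
step 3: __XX_____
step 4: XX__X___X
step 5: __XX_X_X_
step 6: XX_______
step 7: __X_____X
step 7 is __X_____X, still not uniform _

no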